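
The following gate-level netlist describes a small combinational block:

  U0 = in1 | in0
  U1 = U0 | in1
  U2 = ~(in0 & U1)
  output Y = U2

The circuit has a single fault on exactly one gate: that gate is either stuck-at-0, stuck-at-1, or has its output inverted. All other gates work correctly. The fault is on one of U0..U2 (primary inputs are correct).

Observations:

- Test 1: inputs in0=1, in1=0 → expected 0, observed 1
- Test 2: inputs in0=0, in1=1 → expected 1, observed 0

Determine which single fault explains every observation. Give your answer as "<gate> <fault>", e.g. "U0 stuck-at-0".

U2 inverted output

Fault-free values for test 1 (in0=1, in1=0): U0=1, U1=1, U2=0, giving Y=0. Observed 1.
Test 1: faults giving observed 1 are {U0 stuck-at-0, U0 inverted output, U1 stuck-at-0, U1 inverted output, U2 stuck-at-1, U2 inverted output}.
Test 2 (in0=0, in1=1): fault-free U0=1, U1=1, U2=1 → 1; observed 0. Eliminates U0 stuck-at-0, U0 inverted output, U1 stuck-at-0, U1 inverted output, U2 stuck-at-1.
Only U2 inverted output is consistent with every test.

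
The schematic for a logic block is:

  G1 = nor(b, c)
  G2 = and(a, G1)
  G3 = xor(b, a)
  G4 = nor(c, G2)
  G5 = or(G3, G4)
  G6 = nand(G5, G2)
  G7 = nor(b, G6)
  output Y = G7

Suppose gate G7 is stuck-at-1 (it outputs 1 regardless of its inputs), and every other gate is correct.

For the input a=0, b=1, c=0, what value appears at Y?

Propagate with G7 forced: G1=0, G2=0, G3=1, G4=1, G5=1, G6=1, G7=1 [stuck-at-1].
So Y = 1. (Without the fault it would be 0.)

1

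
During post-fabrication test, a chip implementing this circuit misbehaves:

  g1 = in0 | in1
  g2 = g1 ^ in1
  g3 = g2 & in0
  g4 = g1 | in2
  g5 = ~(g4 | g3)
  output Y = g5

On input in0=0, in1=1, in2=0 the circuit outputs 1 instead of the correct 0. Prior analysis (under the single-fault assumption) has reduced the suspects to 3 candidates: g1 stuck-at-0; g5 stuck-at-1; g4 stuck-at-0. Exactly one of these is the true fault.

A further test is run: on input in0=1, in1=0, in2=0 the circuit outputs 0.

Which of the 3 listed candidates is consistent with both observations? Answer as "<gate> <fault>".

g4 stuck-at-0

Evaluate each candidate on input in0=1, in1=0, in2=0:
  g1 stuck-at-0: g1=0 [stuck-at-0], g2=0, g3=0, g4=0, g5=1 → 1 — eliminated
  g5 stuck-at-1: g1=1, g2=1, g3=1, g4=1, g5=1 [stuck-at-1] → 1 — eliminated
  g4 stuck-at-0: g1=1, g2=1, g3=1, g4=0 [stuck-at-0], g5=0 → 0 — matches
Only g4 stuck-at-0 reproduces the observed 0.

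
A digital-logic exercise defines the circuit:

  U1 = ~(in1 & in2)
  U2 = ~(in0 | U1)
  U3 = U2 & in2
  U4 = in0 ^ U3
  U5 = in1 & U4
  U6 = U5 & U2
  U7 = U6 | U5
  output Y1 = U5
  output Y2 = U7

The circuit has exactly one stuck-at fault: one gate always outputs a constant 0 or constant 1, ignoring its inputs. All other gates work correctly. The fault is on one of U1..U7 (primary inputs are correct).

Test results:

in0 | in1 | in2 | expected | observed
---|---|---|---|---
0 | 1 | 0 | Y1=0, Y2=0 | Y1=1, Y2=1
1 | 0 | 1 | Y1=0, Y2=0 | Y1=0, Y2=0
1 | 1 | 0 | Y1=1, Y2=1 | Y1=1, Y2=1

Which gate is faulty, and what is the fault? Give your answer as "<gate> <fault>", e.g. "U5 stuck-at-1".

U4 stuck-at-1

Fault-free values for test 1 (in0=0, in1=1, in2=0): U1=1, U2=0, U3=0, U4=0, U5=0, U6=0, U7=0, giving Y1=0, Y2=0. Observed Y1=1, Y2=1.
Test 1: faults giving observed Y1=1, Y2=1 are {U3 stuck-at-1, U4 stuck-at-1, U5 stuck-at-1}.
Test 2 (in0=1, in1=0, in2=1): fault-free U1=1, U2=0, U3=0, U4=1, U5=0, U6=0, U7=0 → Y1=0, Y2=0; observed Y1=0, Y2=0. Eliminates U5 stuck-at-1.
Test 3 (in0=1, in1=1, in2=0): fault-free U1=1, U2=0, U3=0, U4=1, U5=1, U6=0, U7=1 → Y1=1, Y2=1; observed Y1=1, Y2=1. Eliminates U3 stuck-at-1.
Only U4 stuck-at-1 is consistent with every test.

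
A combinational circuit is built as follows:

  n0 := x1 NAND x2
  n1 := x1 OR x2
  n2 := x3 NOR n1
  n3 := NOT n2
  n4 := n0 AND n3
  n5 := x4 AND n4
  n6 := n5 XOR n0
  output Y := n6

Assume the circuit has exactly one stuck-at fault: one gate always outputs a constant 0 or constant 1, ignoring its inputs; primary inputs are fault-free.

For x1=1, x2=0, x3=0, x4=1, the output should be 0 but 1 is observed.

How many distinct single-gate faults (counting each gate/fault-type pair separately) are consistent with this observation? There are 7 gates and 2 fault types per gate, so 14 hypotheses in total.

Fault-free: n0=1, n1=1, n2=0, n3=1, n4=1, n5=1, n6=0 → 0. Observed 1.
  n0 stuck-at-0: output 0 ✗
  n0 stuck-at-1: output 0 ✗
  n1 stuck-at-0: output 1 ✓
  n1 stuck-at-1: output 0 ✗
  n2 stuck-at-0: output 0 ✗
  n2 stuck-at-1: output 1 ✓
  n3 stuck-at-0: output 1 ✓
  n3 stuck-at-1: output 0 ✗
  n4 stuck-at-0: output 1 ✓
  n4 stuck-at-1: output 0 ✗
  n5 stuck-at-0: output 1 ✓
  n5 stuck-at-1: output 0 ✗
  n6 stuck-at-0: output 0 ✗
  n6 stuck-at-1: output 1 ✓
Consistent faults: {n1 stuck-at-0, n2 stuck-at-1, n3 stuck-at-0, n4 stuck-at-0, n5 stuck-at-0, n6 stuck-at-1} — 6 in all.

6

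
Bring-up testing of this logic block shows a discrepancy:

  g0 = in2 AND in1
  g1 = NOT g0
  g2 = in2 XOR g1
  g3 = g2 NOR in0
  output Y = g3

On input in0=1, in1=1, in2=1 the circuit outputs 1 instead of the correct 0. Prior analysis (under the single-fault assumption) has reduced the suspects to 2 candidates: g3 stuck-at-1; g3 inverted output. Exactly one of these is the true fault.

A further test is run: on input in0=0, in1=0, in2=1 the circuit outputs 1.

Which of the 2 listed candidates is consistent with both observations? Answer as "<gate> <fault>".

g3 stuck-at-1

Evaluate each candidate on input in0=0, in1=0, in2=1:
  g3 stuck-at-1: g0=0, g1=1, g2=0, g3=1 [stuck-at-1] → 1 — matches
  g3 inverted output: g0=0, g1=1, g2=0, g3=0 [inverted output] → 0 — eliminated
Only g3 stuck-at-1 reproduces the observed 1.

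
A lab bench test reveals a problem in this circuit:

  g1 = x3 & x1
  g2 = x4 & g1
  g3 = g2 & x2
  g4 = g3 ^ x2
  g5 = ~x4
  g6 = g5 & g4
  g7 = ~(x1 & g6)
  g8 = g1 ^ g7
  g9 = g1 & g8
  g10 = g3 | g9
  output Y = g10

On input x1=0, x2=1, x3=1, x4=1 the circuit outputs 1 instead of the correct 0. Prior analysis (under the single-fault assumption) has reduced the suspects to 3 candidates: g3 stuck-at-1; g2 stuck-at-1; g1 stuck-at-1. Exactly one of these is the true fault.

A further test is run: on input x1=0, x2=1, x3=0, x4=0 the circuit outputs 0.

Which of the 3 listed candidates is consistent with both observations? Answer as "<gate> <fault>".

Evaluate each candidate on input x1=0, x2=1, x3=0, x4=0:
  g3 stuck-at-1: g1=0, g2=0, g3=1 [stuck-at-1], g4=0, g5=1, g6=0, g7=1, g8=1, g9=0, g10=1 → 1 — eliminated
  g2 stuck-at-1: g1=0, g2=1 [stuck-at-1], g3=1, g4=0, g5=1, g6=0, g7=1, g8=1, g9=0, g10=1 → 1 — eliminated
  g1 stuck-at-1: g1=1 [stuck-at-1], g2=0, g3=0, g4=1, g5=1, g6=1, g7=1, g8=0, g9=0, g10=0 → 0 — matches
Only g1 stuck-at-1 reproduces the observed 0.

g1 stuck-at-1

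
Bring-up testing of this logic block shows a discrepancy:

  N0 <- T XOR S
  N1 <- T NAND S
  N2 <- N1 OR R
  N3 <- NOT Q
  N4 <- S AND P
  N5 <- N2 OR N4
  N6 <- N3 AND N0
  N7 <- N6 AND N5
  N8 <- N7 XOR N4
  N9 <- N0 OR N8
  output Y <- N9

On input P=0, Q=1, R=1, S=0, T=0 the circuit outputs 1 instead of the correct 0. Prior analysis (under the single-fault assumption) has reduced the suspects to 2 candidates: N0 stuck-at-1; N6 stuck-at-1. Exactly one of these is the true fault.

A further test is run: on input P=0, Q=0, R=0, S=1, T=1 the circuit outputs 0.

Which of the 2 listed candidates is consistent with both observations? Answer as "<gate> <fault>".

N6 stuck-at-1

Evaluate each candidate on input P=0, Q=0, R=0, S=1, T=1:
  N0 stuck-at-1: N0=1 [stuck-at-1], N1=0, N2=0, N3=1, N4=0, N5=0, N6=1, N7=0, N8=0, N9=1 → 1 — eliminated
  N6 stuck-at-1: N0=0, N1=0, N2=0, N3=1, N4=0, N5=0, N6=1 [stuck-at-1], N7=0, N8=0, N9=0 → 0 — matches
Only N6 stuck-at-1 reproduces the observed 0.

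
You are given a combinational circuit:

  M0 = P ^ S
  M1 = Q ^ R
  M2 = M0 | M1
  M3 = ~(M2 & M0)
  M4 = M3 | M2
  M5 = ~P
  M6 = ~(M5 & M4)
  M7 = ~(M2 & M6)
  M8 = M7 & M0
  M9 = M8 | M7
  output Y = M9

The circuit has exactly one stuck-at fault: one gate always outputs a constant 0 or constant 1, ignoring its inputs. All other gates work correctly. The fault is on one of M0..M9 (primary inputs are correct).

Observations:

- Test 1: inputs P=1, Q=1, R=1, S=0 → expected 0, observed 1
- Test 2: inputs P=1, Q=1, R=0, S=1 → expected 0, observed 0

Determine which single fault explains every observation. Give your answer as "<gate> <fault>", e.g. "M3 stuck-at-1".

Fault-free values for test 1 (P=1, Q=1, R=1, S=0): M0=1, M1=0, M2=1, M3=0, M4=1, M5=0, M6=1, M7=0, M8=0, M9=0, giving Y=0. Observed 1.
Test 1: faults giving observed 1 are {M0 stuck-at-0, M2 stuck-at-0, M5 stuck-at-1, M6 stuck-at-0, M7 stuck-at-1, M8 stuck-at-1, M9 stuck-at-1}.
Test 2 (P=1, Q=1, R=0, S=1): fault-free M0=0, M1=1, M2=1, M3=1, M4=1, M5=0, M6=1, M7=0, M8=0, M9=0 → 0; observed 0. Eliminates M2 stuck-at-0, M5 stuck-at-1, M6 stuck-at-0, M7 stuck-at-1, M8 stuck-at-1, M9 stuck-at-1.
Only M0 stuck-at-0 is consistent with every test.

M0 stuck-at-0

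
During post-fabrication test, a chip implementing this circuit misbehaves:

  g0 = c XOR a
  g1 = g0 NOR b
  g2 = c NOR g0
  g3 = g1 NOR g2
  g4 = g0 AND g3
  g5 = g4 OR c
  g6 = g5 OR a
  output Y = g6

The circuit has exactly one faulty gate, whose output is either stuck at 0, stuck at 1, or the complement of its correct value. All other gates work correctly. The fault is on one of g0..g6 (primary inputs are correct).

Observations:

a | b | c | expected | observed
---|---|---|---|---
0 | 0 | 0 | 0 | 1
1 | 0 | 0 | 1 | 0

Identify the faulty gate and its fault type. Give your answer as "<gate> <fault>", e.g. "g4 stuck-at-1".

g6 inverted output

Fault-free values for test 1 (a=0, b=0, c=0): g0=0, g1=1, g2=1, g3=0, g4=0, g5=0, g6=0, giving Y=0. Observed 1.
Test 1: faults giving observed 1 are {g0 stuck-at-1, g0 inverted output, g4 stuck-at-1, g4 inverted output, g5 stuck-at-1, g5 inverted output, g6 stuck-at-1, g6 inverted output}.
Test 2 (a=1, b=0, c=0): fault-free g0=1, g1=0, g2=0, g3=1, g4=1, g5=1, g6=1 → 1; observed 0. Eliminates g0 stuck-at-1, g0 inverted output, g4 stuck-at-1, g4 inverted output, g5 stuck-at-1, g5 inverted output, g6 stuck-at-1.
Only g6 inverted output is consistent with every test.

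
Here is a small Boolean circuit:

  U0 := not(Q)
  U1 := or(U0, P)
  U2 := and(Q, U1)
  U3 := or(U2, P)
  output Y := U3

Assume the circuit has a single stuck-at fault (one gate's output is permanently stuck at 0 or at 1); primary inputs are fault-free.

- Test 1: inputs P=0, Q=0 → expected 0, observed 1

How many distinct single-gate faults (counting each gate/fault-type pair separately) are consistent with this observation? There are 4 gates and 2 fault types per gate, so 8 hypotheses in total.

Fault-free: U0=1, U1=1, U2=0, U3=0 → 0. Observed 1.
  U0 stuck-at-0: output 0 ✗
  U0 stuck-at-1: output 0 ✗
  U1 stuck-at-0: output 0 ✗
  U1 stuck-at-1: output 0 ✗
  U2 stuck-at-0: output 0 ✗
  U2 stuck-at-1: output 1 ✓
  U3 stuck-at-0: output 0 ✗
  U3 stuck-at-1: output 1 ✓
Consistent faults: {U2 stuck-at-1, U3 stuck-at-1} — 2 in all.

2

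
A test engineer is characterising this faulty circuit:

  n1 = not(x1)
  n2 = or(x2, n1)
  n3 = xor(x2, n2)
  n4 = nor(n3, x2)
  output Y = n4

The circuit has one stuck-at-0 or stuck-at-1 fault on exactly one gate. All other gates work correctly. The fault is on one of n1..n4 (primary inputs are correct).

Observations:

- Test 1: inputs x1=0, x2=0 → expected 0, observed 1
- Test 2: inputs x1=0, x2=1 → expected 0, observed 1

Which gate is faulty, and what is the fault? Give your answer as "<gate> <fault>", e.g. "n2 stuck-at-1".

Fault-free values for test 1 (x1=0, x2=0): n1=1, n2=1, n3=1, n4=0, giving Y=0. Observed 1.
Test 1: faults giving observed 1 are {n1 stuck-at-0, n2 stuck-at-0, n3 stuck-at-0, n4 stuck-at-1}.
Test 2 (x1=0, x2=1): fault-free n1=1, n2=1, n3=0, n4=0 → 0; observed 1. Eliminates n1 stuck-at-0, n2 stuck-at-0, n3 stuck-at-0.
Only n4 stuck-at-1 is consistent with every test.

n4 stuck-at-1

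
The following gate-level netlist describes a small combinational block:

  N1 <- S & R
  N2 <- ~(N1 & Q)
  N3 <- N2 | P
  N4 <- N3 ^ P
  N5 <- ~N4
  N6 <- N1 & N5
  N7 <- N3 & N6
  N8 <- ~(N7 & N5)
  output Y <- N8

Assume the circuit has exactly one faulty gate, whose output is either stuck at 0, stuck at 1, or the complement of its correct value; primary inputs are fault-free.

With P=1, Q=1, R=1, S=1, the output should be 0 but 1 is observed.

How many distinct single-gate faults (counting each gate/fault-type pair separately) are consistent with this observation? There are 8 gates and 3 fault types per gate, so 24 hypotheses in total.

14

Fault-free: N1=1, N2=0, N3=1, N4=0, N5=1, N6=1, N7=1, N8=0 → 0. Observed 1.
  N1: stuck-at-0, inverted output ✓; others ✗
  N2: none of the 3 fault types match ✗
  N3: stuck-at-0, inverted output ✓; others ✗
  N4: stuck-at-1, inverted output ✓; others ✗
  N5: stuck-at-0, inverted output ✓; others ✗
  N6: stuck-at-0, inverted output ✓; others ✗
  N7: stuck-at-0, inverted output ✓; others ✗
  N8: stuck-at-1, inverted output ✓; others ✗
Consistent faults: {N1 stuck-at-0, N1 inverted output, N3 stuck-at-0, N3 inverted output, N4 stuck-at-1, N4 inverted output, N5 stuck-at-0, N5 inverted output, N6 stuck-at-0, N6 inverted output, N7 stuck-at-0, N7 inverted output, N8 stuck-at-1, N8 inverted output} — 14 in all.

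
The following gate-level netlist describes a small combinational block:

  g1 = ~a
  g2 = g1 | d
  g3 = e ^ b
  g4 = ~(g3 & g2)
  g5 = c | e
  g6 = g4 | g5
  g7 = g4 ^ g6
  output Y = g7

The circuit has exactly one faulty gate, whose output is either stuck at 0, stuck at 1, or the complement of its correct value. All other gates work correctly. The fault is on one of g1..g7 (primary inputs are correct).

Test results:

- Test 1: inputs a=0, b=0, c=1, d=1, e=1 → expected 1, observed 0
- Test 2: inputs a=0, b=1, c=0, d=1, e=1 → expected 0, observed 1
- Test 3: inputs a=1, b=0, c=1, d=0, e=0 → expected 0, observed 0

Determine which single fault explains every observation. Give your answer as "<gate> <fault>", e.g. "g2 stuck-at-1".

g3 inverted output

Fault-free values for test 1 (a=0, b=0, c=1, d=1, e=1): g1=1, g2=1, g3=1, g4=0, g5=1, g6=1, g7=1, giving Y=1. Observed 0.
Test 1: faults giving observed 0 are {g2 stuck-at-0, g2 inverted output, g3 stuck-at-0, g3 inverted output, g4 stuck-at-1, g4 inverted output, g5 stuck-at-0, g5 inverted output, g6 stuck-at-0, g6 inverted output, g7 stuck-at-0, g7 inverted output}.
Test 2 (a=0, b=1, c=0, d=1, e=1): fault-free g1=1, g2=1, g3=0, g4=1, g5=1, g6=1, g7=0 → 0; observed 1. Eliminates g2 stuck-at-0, g2 inverted output, g3 stuck-at-0, g4 stuck-at-1, g5 stuck-at-0, g5 inverted output, g7 stuck-at-0.
Test 3 (a=1, b=0, c=1, d=0, e=0): fault-free g1=0, g2=0, g3=0, g4=1, g5=1, g6=1, g7=0 → 0; observed 0. Eliminates g4 inverted output, g6 stuck-at-0, g6 inverted output, g7 inverted output.
Only g3 inverted output is consistent with every test.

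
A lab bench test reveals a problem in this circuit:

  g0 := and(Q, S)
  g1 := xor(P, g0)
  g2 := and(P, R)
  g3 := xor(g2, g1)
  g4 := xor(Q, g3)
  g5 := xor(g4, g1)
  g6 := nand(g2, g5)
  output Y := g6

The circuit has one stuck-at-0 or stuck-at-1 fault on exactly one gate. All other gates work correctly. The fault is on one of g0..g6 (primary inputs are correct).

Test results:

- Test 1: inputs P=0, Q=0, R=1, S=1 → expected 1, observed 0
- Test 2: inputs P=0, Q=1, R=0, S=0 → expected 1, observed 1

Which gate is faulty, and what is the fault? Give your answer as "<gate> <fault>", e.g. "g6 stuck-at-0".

Fault-free values for test 1 (P=0, Q=0, R=1, S=1): g0=0, g1=0, g2=0, g3=0, g4=0, g5=0, g6=1, giving Y=1. Observed 0.
Test 1: faults giving observed 0 are {g2 stuck-at-1, g6 stuck-at-0}.
Test 2 (P=0, Q=1, R=0, S=0): fault-free g0=0, g1=0, g2=0, g3=0, g4=1, g5=1, g6=1 → 1; observed 1. Eliminates g6 stuck-at-0.
Only g2 stuck-at-1 is consistent with every test.

g2 stuck-at-1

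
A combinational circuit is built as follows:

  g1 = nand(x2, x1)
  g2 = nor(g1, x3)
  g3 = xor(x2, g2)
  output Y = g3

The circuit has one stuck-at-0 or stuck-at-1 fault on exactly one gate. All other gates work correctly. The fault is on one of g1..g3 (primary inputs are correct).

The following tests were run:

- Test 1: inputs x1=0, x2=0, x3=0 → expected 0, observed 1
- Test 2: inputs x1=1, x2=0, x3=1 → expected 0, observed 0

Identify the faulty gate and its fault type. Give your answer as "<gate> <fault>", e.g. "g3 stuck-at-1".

g1 stuck-at-0

Fault-free values for test 1 (x1=0, x2=0, x3=0): g1=1, g2=0, g3=0, giving Y=0. Observed 1.
Test 1: faults giving observed 1 are {g1 stuck-at-0, g2 stuck-at-1, g3 stuck-at-1}.
Test 2 (x1=1, x2=0, x3=1): fault-free g1=1, g2=0, g3=0 → 0; observed 0. Eliminates g2 stuck-at-1, g3 stuck-at-1.
Only g1 stuck-at-0 is consistent with every test.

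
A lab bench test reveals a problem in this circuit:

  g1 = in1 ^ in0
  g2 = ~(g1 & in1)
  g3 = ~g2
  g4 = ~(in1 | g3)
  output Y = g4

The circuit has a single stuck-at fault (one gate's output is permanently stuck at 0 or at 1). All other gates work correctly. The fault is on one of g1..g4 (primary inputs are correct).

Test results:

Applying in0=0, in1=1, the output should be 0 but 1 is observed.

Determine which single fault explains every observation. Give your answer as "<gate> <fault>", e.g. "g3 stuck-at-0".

Fault-free values for test 1 (in0=0, in1=1): g1=1, g2=0, g3=1, g4=0, giving Y=0. Observed 1.
Test 1: faults giving observed 1 are {g4 stuck-at-1}.
Only g4 stuck-at-1 is consistent with every test.

g4 stuck-at-1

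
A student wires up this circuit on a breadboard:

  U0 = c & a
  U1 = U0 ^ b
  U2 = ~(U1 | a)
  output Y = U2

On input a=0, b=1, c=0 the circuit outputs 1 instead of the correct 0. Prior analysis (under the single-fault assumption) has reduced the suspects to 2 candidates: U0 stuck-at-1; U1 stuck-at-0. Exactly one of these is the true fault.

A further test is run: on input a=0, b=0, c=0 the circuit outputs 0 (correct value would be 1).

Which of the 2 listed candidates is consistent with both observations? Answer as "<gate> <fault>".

U0 stuck-at-1

Evaluate each candidate on input a=0, b=0, c=0:
  U0 stuck-at-1: U0=1 [stuck-at-1], U1=1, U2=0 → 0 — matches
  U1 stuck-at-0: U0=0, U1=0 [stuck-at-0], U2=1 → 1 — eliminated
Only U0 stuck-at-1 reproduces the observed 0.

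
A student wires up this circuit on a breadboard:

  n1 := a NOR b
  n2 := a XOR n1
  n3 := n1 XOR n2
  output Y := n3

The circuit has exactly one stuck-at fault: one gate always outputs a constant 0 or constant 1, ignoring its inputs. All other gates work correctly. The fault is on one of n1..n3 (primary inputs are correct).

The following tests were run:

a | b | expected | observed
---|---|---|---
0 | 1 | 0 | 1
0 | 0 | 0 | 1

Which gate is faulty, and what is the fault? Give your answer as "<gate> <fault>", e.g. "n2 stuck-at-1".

Fault-free values for test 1 (a=0, b=1): n1=0, n2=0, n3=0, giving Y=0. Observed 1.
Test 1: faults giving observed 1 are {n2 stuck-at-1, n3 stuck-at-1}.
Test 2 (a=0, b=0): fault-free n1=1, n2=1, n3=0 → 0; observed 1. Eliminates n2 stuck-at-1.
Only n3 stuck-at-1 is consistent with every test.

n3 stuck-at-1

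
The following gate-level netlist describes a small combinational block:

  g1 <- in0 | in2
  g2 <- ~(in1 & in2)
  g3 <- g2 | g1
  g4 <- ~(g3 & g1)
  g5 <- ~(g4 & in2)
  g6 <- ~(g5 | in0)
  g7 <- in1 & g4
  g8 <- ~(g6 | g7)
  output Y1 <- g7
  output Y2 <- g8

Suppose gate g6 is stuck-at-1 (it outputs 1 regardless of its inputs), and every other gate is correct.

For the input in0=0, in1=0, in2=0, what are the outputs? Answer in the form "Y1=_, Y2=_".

Y1=0, Y2=0

Propagate with g6 forced: g1=0, g2=1, g3=1, g4=1, g5=1, g6=1 [stuck-at-1], g7=0, g8=0.
So the outputs are Y1=0, Y2=0. (Without the fault they would be Y1=0, Y2=1.)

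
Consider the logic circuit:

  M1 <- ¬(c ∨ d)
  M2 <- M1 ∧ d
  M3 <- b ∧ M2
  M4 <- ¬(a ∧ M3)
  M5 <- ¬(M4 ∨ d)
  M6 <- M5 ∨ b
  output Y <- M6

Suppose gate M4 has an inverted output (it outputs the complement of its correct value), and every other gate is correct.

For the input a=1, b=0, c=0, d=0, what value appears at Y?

Propagate with M4 forced: M1=1, M2=0, M3=0, M4=0 [inverted output], M5=1, M6=1.
So Y = 1. (Without the fault it would be 0.)

1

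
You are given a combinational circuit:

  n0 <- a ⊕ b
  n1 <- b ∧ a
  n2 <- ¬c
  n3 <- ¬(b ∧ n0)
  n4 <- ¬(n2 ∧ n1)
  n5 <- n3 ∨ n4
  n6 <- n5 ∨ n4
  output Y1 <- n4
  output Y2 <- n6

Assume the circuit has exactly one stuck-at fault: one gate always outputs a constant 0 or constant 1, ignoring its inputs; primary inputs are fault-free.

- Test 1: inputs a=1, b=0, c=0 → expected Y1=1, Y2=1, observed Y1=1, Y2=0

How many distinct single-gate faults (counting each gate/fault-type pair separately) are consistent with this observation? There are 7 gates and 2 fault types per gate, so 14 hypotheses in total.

1

Fault-free: n0=1, n1=0, n2=1, n3=1, n4=1, n5=1, n6=1 → Y1=1, Y2=1. Observed Y1=1, Y2=0.
  n0 stuck-at-0: output Y1=1, Y2=1 ✗
  n0 stuck-at-1: output Y1=1, Y2=1 ✗
  n1 stuck-at-0: output Y1=1, Y2=1 ✗
  n1 stuck-at-1: output Y1=0, Y2=1 ✗
  n2 stuck-at-0: output Y1=1, Y2=1 ✗
  n2 stuck-at-1: output Y1=1, Y2=1 ✗
  n3 stuck-at-0: output Y1=1, Y2=1 ✗
  n3 stuck-at-1: output Y1=1, Y2=1 ✗
  n4 stuck-at-0: output Y1=0, Y2=1 ✗
  n4 stuck-at-1: output Y1=1, Y2=1 ✗
  n5 stuck-at-0: output Y1=1, Y2=1 ✗
  n5 stuck-at-1: output Y1=1, Y2=1 ✗
  n6 stuck-at-0: output Y1=1, Y2=0 ✓
  n6 stuck-at-1: output Y1=1, Y2=1 ✗
Consistent faults: {n6 stuck-at-0} — 1 in all.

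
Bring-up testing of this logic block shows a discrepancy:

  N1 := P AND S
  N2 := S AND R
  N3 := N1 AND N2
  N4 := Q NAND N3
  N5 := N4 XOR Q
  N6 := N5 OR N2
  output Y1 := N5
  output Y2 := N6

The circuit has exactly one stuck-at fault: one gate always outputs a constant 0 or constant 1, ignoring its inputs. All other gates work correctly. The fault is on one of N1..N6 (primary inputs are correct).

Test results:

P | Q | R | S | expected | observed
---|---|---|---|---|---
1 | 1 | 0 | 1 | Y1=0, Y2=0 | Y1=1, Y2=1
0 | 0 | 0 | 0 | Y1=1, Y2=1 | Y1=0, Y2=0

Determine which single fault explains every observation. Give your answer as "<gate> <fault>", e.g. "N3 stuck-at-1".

Fault-free values for test 1 (P=1, Q=1, R=0, S=1): N1=1, N2=0, N3=0, N4=1, N5=0, N6=0, giving Y1=0, Y2=0. Observed Y1=1, Y2=1.
Test 1: faults giving observed Y1=1, Y2=1 are {N2 stuck-at-1, N3 stuck-at-1, N4 stuck-at-0, N5 stuck-at-1}.
Test 2 (P=0, Q=0, R=0, S=0): fault-free N1=0, N2=0, N3=0, N4=1, N5=1, N6=1 → Y1=1, Y2=1; observed Y1=0, Y2=0. Eliminates N2 stuck-at-1, N3 stuck-at-1, N5 stuck-at-1.
Only N4 stuck-at-0 is consistent with every test.

N4 stuck-at-0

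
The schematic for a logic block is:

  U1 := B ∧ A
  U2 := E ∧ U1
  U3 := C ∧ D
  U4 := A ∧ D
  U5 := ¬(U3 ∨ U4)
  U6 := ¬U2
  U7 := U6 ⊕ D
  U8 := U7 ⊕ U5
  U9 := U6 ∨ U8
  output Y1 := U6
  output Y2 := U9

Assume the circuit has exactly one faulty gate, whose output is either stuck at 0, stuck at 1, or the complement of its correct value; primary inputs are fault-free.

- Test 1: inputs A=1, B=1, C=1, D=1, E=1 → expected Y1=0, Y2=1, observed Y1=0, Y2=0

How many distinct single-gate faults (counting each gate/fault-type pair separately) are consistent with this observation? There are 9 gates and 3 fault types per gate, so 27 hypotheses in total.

Fault-free: U1=1, U2=1, U3=1, U4=1, U5=0, U6=0, U7=1, U8=1, U9=1 → Y1=0, Y2=1. Observed Y1=0, Y2=0.
  U1: none of the 3 fault types match ✗
  U2: none of the 3 fault types match ✗
  U3: none of the 3 fault types match ✗
  U4: none of the 3 fault types match ✗
  U5: stuck-at-1, inverted output ✓; others ✗
  U6: none of the 3 fault types match ✗
  U7: stuck-at-0, inverted output ✓; others ✗
  U8: stuck-at-0, inverted output ✓; others ✗
  U9: stuck-at-0, inverted output ✓; others ✗
Consistent faults: {U5 stuck-at-1, U5 inverted output, U7 stuck-at-0, U7 inverted output, U8 stuck-at-0, U8 inverted output, U9 stuck-at-0, U9 inverted output} — 8 in all.

8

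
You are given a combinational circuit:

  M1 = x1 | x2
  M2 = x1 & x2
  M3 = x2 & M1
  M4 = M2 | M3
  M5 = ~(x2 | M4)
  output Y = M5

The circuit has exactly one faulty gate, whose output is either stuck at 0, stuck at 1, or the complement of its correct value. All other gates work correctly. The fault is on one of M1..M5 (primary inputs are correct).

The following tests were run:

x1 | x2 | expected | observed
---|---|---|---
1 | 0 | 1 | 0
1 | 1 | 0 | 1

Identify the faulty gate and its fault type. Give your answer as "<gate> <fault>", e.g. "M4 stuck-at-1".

Fault-free values for test 1 (x1=1, x2=0): M1=1, M2=0, M3=0, M4=0, M5=1, giving Y=1. Observed 0.
Test 1: faults giving observed 0 are {M2 stuck-at-1, M2 inverted output, M3 stuck-at-1, M3 inverted output, M4 stuck-at-1, M4 inverted output, M5 stuck-at-0, M5 inverted output}.
Test 2 (x1=1, x2=1): fault-free M1=1, M2=1, M3=1, M4=1, M5=0 → 0; observed 1. Eliminates M2 stuck-at-1, M2 inverted output, M3 stuck-at-1, M3 inverted output, M4 stuck-at-1, M4 inverted output, M5 stuck-at-0.
Only M5 inverted output is consistent with every test.

M5 inverted output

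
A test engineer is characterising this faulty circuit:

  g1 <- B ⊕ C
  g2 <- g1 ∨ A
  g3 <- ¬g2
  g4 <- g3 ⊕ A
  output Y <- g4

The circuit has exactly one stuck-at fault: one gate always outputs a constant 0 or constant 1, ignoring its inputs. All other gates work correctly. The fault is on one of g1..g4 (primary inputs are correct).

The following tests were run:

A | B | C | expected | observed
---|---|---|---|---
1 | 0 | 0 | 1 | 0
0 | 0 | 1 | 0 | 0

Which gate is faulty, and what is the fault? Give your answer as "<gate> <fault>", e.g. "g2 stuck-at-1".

Fault-free values for test 1 (A=1, B=0, C=0): g1=0, g2=1, g3=0, g4=1, giving Y=1. Observed 0.
Test 1: faults giving observed 0 are {g2 stuck-at-0, g3 stuck-at-1, g4 stuck-at-0}.
Test 2 (A=0, B=0, C=1): fault-free g1=1, g2=1, g3=0, g4=0 → 0; observed 0. Eliminates g2 stuck-at-0, g3 stuck-at-1.
Only g4 stuck-at-0 is consistent with every test.

g4 stuck-at-0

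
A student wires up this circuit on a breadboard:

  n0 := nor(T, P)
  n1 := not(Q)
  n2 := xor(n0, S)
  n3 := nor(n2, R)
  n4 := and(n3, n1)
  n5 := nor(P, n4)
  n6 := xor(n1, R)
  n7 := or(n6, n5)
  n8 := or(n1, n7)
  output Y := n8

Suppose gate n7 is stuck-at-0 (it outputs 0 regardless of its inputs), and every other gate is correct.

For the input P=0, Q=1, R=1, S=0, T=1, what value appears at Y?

Propagate with n7 forced: n0=0, n1=0, n2=0, n3=0, n4=0, n5=1, n6=1, n7=0 [stuck-at-0], n8=0.
So Y = 0. (Without the fault it would be 1.)

0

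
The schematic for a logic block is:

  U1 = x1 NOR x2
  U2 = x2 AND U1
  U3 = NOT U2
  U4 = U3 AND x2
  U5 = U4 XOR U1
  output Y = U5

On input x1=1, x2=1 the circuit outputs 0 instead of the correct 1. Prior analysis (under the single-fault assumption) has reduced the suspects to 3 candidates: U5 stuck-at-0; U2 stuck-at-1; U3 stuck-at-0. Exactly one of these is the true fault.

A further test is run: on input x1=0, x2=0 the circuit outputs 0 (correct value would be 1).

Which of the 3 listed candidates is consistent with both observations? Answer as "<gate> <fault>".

U5 stuck-at-0

Evaluate each candidate on input x1=0, x2=0:
  U5 stuck-at-0: U1=1, U2=0, U3=1, U4=0, U5=0 [stuck-at-0] → 0 — matches
  U2 stuck-at-1: U1=1, U2=1 [stuck-at-1], U3=0, U4=0, U5=1 → 1 — eliminated
  U3 stuck-at-0: U1=1, U2=0, U3=0 [stuck-at-0], U4=0, U5=1 → 1 — eliminated
Only U5 stuck-at-0 reproduces the observed 0.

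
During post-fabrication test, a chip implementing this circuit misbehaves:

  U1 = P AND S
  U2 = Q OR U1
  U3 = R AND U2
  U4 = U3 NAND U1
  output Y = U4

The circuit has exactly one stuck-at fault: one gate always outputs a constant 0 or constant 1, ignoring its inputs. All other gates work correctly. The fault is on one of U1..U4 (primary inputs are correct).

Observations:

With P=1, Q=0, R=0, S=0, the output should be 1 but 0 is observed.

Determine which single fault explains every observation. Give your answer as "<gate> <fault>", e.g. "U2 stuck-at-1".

U4 stuck-at-0

Fault-free values for test 1 (P=1, Q=0, R=0, S=0): U1=0, U2=0, U3=0, U4=1, giving Y=1. Observed 0.
Test 1: faults giving observed 0 are {U4 stuck-at-0}.
Only U4 stuck-at-0 is consistent with every test.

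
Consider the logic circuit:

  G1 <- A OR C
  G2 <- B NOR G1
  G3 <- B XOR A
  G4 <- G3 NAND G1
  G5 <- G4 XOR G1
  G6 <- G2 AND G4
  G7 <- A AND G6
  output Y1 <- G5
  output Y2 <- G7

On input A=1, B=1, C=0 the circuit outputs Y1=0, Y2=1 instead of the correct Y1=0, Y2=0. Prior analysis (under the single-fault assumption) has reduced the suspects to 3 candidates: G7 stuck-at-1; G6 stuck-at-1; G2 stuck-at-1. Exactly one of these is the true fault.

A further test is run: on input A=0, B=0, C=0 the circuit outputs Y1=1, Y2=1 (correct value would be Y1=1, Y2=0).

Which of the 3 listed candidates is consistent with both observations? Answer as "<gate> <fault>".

Evaluate each candidate on input A=0, B=0, C=0:
  G7 stuck-at-1: G1=0, G2=1, G3=0, G4=1, G5=1, G6=1, G7=1 [stuck-at-1] → Y1=1, Y2=1 — matches
  G6 stuck-at-1: G1=0, G2=1, G3=0, G4=1, G5=1, G6=1 [stuck-at-1], G7=0 → Y1=1, Y2=0 — eliminated
  G2 stuck-at-1: G1=0, G2=1 [stuck-at-1], G3=0, G4=1, G5=1, G6=1, G7=0 → Y1=1, Y2=0 — eliminated
Only G7 stuck-at-1 reproduces the observed Y1=1, Y2=1.

G7 stuck-at-1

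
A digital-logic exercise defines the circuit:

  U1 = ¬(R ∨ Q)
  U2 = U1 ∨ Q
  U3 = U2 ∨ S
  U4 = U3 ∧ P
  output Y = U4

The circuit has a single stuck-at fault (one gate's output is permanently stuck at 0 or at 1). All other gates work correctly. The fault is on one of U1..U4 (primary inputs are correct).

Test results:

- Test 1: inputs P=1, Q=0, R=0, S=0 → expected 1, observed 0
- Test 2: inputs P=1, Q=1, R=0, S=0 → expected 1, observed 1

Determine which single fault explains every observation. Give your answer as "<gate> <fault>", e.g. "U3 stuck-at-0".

U1 stuck-at-0

Fault-free values for test 1 (P=1, Q=0, R=0, S=0): U1=1, U2=1, U3=1, U4=1, giving Y=1. Observed 0.
Test 1: faults giving observed 0 are {U1 stuck-at-0, U2 stuck-at-0, U3 stuck-at-0, U4 stuck-at-0}.
Test 2 (P=1, Q=1, R=0, S=0): fault-free U1=0, U2=1, U3=1, U4=1 → 1; observed 1. Eliminates U2 stuck-at-0, U3 stuck-at-0, U4 stuck-at-0.
Only U1 stuck-at-0 is consistent with every test.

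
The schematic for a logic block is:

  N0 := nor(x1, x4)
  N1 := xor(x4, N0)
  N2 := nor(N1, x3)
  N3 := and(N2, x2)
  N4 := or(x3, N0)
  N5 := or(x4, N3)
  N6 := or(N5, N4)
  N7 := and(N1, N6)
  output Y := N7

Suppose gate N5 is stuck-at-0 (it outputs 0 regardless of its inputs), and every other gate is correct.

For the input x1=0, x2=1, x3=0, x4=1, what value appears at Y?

0

Propagate with N5 forced: N0=0, N1=1, N2=0, N3=0, N4=0, N5=0 [stuck-at-0], N6=0, N7=0.
So Y = 0. (Without the fault it would be 1.)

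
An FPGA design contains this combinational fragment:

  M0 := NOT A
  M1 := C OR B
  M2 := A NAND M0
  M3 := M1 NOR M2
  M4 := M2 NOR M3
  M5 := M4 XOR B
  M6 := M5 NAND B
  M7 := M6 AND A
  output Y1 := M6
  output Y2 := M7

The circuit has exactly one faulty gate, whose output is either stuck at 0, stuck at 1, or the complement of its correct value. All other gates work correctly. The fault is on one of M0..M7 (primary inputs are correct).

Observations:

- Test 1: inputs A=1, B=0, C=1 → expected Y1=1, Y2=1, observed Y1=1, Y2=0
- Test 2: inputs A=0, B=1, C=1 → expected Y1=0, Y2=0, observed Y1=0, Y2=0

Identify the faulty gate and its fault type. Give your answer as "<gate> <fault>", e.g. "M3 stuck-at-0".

M7 stuck-at-0

Fault-free values for test 1 (A=1, B=0, C=1): M0=0, M1=1, M2=1, M3=0, M4=0, M5=0, M6=1, M7=1, giving Y1=1, Y2=1. Observed Y1=1, Y2=0.
Test 1: faults giving observed Y1=1, Y2=0 are {M7 stuck-at-0, M7 inverted output}.
Test 2 (A=0, B=1, C=1): fault-free M0=1, M1=1, M2=1, M3=0, M4=0, M5=1, M6=0, M7=0 → Y1=0, Y2=0; observed Y1=0, Y2=0. Eliminates M7 inverted output.
Only M7 stuck-at-0 is consistent with every test.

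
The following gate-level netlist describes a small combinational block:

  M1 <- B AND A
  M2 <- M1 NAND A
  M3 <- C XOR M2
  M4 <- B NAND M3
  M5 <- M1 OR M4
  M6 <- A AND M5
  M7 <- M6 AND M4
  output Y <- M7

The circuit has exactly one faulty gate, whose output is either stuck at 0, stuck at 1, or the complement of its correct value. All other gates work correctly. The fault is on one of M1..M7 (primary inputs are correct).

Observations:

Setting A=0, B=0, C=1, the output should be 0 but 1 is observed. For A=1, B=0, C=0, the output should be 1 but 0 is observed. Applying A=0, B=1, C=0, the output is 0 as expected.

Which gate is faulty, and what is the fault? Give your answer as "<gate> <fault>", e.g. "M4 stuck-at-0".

Fault-free values for test 1 (A=0, B=0, C=1): M1=0, M2=1, M3=0, M4=1, M5=1, M6=0, M7=0, giving Y=0. Observed 1.
Test 1: faults giving observed 1 are {M6 stuck-at-1, M6 inverted output, M7 stuck-at-1, M7 inverted output}.
Test 2 (A=1, B=0, C=0): fault-free M1=0, M2=1, M3=1, M4=1, M5=1, M6=1, M7=1 → 1; observed 0. Eliminates M6 stuck-at-1, M7 stuck-at-1.
Test 3 (A=0, B=1, C=0): fault-free M1=0, M2=1, M3=1, M4=0, M5=0, M6=0, M7=0 → 0; observed 0. Eliminates M7 inverted output.
Only M6 inverted output is consistent with every test.

M6 inverted output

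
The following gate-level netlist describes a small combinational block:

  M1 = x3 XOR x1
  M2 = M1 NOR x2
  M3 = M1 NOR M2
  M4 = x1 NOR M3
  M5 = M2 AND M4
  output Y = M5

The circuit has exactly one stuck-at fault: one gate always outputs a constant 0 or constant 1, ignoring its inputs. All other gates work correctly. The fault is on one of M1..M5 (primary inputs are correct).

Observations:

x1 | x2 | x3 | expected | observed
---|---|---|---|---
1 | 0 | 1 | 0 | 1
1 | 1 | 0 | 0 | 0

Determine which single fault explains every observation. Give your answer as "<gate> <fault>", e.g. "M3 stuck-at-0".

Fault-free values for test 1 (x1=1, x2=0, x3=1): M1=0, M2=1, M3=0, M4=0, M5=0, giving Y=0. Observed 1.
Test 1: faults giving observed 1 are {M4 stuck-at-1, M5 stuck-at-1}.
Test 2 (x1=1, x2=1, x3=0): fault-free M1=1, M2=0, M3=0, M4=0, M5=0 → 0; observed 0. Eliminates M5 stuck-at-1.
Only M4 stuck-at-1 is consistent with every test.

M4 stuck-at-1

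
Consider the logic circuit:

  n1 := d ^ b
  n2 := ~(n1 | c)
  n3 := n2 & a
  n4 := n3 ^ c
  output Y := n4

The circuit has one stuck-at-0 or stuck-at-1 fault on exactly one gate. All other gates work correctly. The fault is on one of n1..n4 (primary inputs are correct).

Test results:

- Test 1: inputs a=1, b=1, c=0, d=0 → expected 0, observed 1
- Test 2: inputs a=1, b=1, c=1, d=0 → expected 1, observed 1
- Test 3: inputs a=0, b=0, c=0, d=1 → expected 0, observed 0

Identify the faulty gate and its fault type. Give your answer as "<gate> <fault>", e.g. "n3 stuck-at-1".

Fault-free values for test 1 (a=1, b=1, c=0, d=0): n1=1, n2=0, n3=0, n4=0, giving Y=0. Observed 1.
Test 1: faults giving observed 1 are {n1 stuck-at-0, n2 stuck-at-1, n3 stuck-at-1, n4 stuck-at-1}.
Test 2 (a=1, b=1, c=1, d=0): fault-free n1=1, n2=0, n3=0, n4=1 → 1; observed 1. Eliminates n2 stuck-at-1, n3 stuck-at-1.
Test 3 (a=0, b=0, c=0, d=1): fault-free n1=1, n2=0, n3=0, n4=0 → 0; observed 0. Eliminates n4 stuck-at-1.
Only n1 stuck-at-0 is consistent with every test.

n1 stuck-at-0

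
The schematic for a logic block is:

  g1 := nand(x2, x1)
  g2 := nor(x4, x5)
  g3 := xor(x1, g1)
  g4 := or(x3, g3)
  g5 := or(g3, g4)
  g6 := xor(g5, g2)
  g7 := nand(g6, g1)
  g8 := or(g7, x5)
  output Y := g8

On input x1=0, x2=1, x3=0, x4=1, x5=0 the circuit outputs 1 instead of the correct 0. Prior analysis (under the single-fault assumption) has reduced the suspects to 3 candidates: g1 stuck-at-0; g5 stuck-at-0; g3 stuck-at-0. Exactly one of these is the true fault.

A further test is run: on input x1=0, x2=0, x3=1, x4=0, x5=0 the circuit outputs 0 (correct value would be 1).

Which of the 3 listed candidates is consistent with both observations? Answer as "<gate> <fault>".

Evaluate each candidate on input x1=0, x2=0, x3=1, x4=0, x5=0:
  g1 stuck-at-0: g1=0 [stuck-at-0], g2=1, g3=0, g4=1, g5=1, g6=0, g7=1, g8=1 → 1 — eliminated
  g5 stuck-at-0: g1=1, g2=1, g3=1, g4=1, g5=0 [stuck-at-0], g6=1, g7=0, g8=0 → 0 — matches
  g3 stuck-at-0: g1=1, g2=1, g3=0 [stuck-at-0], g4=1, g5=1, g6=0, g7=1, g8=1 → 1 — eliminated
Only g5 stuck-at-0 reproduces the observed 0.

g5 stuck-at-0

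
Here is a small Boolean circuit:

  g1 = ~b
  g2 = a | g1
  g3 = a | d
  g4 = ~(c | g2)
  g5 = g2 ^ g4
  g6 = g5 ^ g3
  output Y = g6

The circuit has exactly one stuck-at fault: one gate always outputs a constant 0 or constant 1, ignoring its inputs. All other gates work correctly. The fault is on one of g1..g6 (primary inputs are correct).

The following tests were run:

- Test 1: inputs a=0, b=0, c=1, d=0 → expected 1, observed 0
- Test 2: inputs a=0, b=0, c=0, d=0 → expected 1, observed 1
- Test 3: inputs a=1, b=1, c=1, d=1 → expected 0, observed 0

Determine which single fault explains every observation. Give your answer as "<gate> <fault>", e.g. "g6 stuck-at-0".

Fault-free values for test 1 (a=0, b=0, c=1, d=0): g1=1, g2=1, g3=0, g4=0, g5=1, g6=1, giving Y=1. Observed 0.
Test 1: faults giving observed 0 are {g1 stuck-at-0, g2 stuck-at-0, g3 stuck-at-1, g4 stuck-at-1, g5 stuck-at-0, g6 stuck-at-0}.
Test 2 (a=0, b=0, c=0, d=0): fault-free g1=1, g2=1, g3=0, g4=0, g5=1, g6=1 → 1; observed 1. Eliminates g3 stuck-at-1, g4 stuck-at-1, g5 stuck-at-0, g6 stuck-at-0.
Test 3 (a=1, b=1, c=1, d=1): fault-free g1=0, g2=1, g3=1, g4=0, g5=1, g6=0 → 0; observed 0. Eliminates g2 stuck-at-0.
Only g1 stuck-at-0 is consistent with every test.

g1 stuck-at-0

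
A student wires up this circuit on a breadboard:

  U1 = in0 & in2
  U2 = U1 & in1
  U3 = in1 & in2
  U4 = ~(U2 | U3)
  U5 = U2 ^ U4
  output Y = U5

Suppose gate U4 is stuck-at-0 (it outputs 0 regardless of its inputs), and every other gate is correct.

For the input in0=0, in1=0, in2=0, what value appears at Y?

Propagate with U4 forced: U1=0, U2=0, U3=0, U4=0 [stuck-at-0], U5=0.
So Y = 0. (Without the fault it would be 1.)

0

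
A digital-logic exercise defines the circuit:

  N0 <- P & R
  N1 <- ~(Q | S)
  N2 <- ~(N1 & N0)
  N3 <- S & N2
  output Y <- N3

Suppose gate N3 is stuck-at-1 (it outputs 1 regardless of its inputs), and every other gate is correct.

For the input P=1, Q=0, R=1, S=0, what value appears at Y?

1

Propagate with N3 forced: N0=1, N1=1, N2=0, N3=1 [stuck-at-1].
So Y = 1. (Without the fault it would be 0.)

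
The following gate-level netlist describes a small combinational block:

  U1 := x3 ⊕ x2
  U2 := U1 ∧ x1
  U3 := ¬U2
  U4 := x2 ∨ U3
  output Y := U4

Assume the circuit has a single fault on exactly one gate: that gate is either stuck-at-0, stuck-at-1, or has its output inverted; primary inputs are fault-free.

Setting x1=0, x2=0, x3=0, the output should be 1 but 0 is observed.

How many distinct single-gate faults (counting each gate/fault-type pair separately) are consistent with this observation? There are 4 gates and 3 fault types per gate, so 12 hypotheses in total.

6

Fault-free: U1=0, U2=0, U3=1, U4=1 → 1. Observed 0.
  U1 stuck-at-0: output 1 ✗
  U1 stuck-at-1: output 1 ✗
  U1 inverted output: output 1 ✗
  U2 stuck-at-0: output 1 ✗
  U2 stuck-at-1: output 0 ✓
  U2 inverted output: output 0 ✓
  U3 stuck-at-0: output 0 ✓
  U3 stuck-at-1: output 1 ✗
  U3 inverted output: output 0 ✓
  U4 stuck-at-0: output 0 ✓
  U4 stuck-at-1: output 1 ✗
  U4 inverted output: output 0 ✓
Consistent faults: {U2 stuck-at-1, U2 inverted output, U3 stuck-at-0, U3 inverted output, U4 stuck-at-0, U4 inverted output} — 6 in all.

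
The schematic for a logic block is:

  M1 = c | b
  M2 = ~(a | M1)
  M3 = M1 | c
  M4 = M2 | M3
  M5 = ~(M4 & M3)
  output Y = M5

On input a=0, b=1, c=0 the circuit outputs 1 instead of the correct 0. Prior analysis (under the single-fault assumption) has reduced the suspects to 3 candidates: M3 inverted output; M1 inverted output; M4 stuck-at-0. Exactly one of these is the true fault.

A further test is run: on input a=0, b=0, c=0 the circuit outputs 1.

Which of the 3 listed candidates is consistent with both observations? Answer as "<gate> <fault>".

M4 stuck-at-0

Evaluate each candidate on input a=0, b=0, c=0:
  M3 inverted output: M1=0, M2=1, M3=1 [inverted output], M4=1, M5=0 → 0 — eliminated
  M1 inverted output: M1=1 [inverted output], M2=0, M3=1, M4=1, M5=0 → 0 — eliminated
  M4 stuck-at-0: M1=0, M2=1, M3=0, M4=0 [stuck-at-0], M5=1 → 1 — matches
Only M4 stuck-at-0 reproduces the observed 1.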